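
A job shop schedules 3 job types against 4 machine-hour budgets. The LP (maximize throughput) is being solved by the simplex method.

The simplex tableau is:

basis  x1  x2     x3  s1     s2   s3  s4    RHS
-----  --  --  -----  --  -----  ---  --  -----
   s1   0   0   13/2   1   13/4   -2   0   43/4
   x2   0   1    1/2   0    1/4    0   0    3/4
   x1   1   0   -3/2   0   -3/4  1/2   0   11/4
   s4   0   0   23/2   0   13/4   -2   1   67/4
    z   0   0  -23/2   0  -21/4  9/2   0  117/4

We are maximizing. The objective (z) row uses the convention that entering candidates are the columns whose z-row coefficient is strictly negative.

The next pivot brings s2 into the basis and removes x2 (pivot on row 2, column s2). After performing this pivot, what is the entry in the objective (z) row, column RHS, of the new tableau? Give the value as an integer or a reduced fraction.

45

Pivot element is row 2, column s2: 1/4.
Normalize row 2: new (row 2, RHS) = (3/4)/(1/4) = 3.
z-row ← z-row − (-21/4)·(new row 2): 117/4 − (-21/4)·3 = 45.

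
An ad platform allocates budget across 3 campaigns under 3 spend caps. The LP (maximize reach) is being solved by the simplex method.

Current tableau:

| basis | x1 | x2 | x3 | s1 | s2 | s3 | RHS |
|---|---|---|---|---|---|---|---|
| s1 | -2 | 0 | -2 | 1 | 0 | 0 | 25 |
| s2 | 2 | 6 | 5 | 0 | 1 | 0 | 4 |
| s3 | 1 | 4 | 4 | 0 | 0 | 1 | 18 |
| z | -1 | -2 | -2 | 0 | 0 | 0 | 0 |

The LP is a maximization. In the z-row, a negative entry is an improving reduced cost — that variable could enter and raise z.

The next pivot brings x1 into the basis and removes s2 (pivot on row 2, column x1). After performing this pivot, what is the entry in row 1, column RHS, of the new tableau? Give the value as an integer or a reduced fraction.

Pivot element is row 2, column x1: 2.
Normalize row 2: new (row 2, RHS) = 4/2 = 2.
row 1 ← row 1 − (-2)·(new row 2): 25 − (-2)·2 = 29.

29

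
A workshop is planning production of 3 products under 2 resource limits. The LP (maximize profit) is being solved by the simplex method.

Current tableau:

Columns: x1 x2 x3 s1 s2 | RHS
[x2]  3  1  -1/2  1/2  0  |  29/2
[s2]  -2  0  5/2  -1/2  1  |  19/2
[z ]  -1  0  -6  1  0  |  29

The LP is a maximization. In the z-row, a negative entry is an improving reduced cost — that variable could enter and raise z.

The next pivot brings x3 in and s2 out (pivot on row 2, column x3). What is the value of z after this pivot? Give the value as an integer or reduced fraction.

Minimum ratio for x3: (19/2)/(5/2) = 19/5.
z changes by −(z-row coeff of x3)·ratio = −(-6)·(19/5) = 114/5.
New z = 29 + (114/5) = 259/5.

259/5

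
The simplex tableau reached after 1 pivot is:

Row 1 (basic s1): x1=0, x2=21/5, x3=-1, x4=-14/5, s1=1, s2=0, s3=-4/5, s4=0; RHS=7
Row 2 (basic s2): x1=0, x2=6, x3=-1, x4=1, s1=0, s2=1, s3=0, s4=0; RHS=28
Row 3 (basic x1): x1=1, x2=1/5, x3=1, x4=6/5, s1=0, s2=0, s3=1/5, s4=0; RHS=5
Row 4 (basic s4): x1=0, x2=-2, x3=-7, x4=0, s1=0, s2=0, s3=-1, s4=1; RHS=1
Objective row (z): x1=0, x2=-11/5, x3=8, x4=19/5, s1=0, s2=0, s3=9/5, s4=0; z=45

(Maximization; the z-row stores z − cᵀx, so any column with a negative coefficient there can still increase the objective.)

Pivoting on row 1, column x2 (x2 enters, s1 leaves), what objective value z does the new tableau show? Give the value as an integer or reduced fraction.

146/3

Minimum ratio for x2: 7/(21/5) = 5/3.
z changes by −(z-row coeff of x2)·ratio = −(-11/5)·(5/3) = 11/3.
New z = 45 + (11/3) = 146/3.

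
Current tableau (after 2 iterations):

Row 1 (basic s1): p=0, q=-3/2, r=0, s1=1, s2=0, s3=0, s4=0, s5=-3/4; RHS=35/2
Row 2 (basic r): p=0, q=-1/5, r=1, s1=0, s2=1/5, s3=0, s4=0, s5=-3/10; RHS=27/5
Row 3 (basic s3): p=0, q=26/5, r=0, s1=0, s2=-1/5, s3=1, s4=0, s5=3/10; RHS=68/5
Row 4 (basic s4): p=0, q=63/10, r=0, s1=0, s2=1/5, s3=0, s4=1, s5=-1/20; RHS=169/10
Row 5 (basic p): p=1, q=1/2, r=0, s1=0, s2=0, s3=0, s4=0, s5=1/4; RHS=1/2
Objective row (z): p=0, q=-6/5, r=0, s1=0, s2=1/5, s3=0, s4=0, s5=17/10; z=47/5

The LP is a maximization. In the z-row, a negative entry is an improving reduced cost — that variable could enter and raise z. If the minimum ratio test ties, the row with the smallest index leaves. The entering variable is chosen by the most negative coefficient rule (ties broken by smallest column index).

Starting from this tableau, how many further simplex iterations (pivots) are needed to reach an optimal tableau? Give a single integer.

pivot: q in, p out → z = 53/5
No improving column remains; optimal.

1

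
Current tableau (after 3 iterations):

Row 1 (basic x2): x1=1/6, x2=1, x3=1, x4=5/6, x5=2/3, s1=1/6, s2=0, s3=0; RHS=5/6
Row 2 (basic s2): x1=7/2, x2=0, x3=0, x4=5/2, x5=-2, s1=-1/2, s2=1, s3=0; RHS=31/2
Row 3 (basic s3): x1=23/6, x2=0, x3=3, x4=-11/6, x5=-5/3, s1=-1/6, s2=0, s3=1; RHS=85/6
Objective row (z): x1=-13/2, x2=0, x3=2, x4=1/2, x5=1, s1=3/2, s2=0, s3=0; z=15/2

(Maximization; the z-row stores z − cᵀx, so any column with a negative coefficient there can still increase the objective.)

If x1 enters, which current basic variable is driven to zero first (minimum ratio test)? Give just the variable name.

Ratios: row 1 (x2): (5/6)/(1/6) = 5; row 2 (s2): (31/2)/(7/2) = 31/7; row 3 (s3): (85/6)/(23/6) = 85/23.
Minimum ratio 85/23 is in the s3 row, so s3 leaves.

s3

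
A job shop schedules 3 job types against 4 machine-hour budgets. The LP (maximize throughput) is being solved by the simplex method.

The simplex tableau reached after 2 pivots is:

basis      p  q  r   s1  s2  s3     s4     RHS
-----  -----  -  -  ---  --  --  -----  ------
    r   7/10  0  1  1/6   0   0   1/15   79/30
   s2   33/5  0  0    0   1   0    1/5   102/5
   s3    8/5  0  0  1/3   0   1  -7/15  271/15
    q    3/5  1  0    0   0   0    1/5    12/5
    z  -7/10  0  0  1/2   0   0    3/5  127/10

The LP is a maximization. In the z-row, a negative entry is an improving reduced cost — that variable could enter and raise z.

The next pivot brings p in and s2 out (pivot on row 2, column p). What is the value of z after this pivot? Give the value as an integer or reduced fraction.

Minimum ratio for p: (102/5)/(33/5) = 34/11.
z changes by −(z-row coeff of p)·ratio = −(-7/10)·(34/11) = 119/55.
New z = 127/10 + (119/55) = 327/22.

327/22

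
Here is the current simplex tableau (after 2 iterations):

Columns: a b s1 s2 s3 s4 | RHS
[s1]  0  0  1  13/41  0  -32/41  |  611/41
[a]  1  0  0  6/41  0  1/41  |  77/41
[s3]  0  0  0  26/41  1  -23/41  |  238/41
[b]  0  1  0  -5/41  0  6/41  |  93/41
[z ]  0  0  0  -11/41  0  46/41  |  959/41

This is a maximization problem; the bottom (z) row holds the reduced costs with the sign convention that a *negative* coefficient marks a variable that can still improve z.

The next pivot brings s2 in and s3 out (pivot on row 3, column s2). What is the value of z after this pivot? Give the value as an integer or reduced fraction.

Minimum ratio for s2: (238/41)/(26/41) = 119/13.
z changes by −(z-row coeff of s2)·ratio = −(-11/41)·(119/13) = 1309/533.
New z = 959/41 + (1309/533) = 336/13.

336/13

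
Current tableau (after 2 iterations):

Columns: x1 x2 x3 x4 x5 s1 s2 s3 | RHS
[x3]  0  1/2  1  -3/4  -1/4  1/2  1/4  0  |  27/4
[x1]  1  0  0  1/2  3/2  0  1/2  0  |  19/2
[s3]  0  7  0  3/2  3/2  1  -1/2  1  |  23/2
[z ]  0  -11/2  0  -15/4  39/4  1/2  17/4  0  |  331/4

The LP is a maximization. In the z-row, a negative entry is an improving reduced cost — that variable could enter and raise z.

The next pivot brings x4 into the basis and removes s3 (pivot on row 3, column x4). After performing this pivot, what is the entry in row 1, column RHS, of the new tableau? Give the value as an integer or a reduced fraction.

Pivot element is row 3, column x4: 3/2.
Normalize row 3: new (row 3, RHS) = (23/2)/(3/2) = 23/3.
row 1 ← row 1 − (-3/4)·(new row 3): 27/4 − (-3/4)·(23/3) = 25/2.

25/2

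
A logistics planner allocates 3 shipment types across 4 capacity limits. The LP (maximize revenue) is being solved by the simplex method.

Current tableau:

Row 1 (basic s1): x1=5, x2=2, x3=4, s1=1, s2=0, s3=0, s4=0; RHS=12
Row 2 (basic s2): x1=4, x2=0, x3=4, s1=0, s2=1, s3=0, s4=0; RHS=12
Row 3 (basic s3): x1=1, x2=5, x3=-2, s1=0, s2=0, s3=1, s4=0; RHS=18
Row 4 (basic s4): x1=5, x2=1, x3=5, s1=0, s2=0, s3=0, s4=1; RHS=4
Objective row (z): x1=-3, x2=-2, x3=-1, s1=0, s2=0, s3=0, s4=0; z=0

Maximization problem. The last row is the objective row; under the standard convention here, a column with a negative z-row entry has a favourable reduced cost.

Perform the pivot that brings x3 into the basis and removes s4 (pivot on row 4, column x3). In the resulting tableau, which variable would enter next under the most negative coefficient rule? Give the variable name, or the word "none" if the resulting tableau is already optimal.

Pivot element 5. New z-row = old z-row − (-1)·(row 4/5).
Updated z-row coefficients: x1: -2, x2: -9/5, x3: 0, s1: 0, s2: 0, s3: 0, s4: 1/5.
The most negative is -2 in column x1, so x1 would enter next.

x1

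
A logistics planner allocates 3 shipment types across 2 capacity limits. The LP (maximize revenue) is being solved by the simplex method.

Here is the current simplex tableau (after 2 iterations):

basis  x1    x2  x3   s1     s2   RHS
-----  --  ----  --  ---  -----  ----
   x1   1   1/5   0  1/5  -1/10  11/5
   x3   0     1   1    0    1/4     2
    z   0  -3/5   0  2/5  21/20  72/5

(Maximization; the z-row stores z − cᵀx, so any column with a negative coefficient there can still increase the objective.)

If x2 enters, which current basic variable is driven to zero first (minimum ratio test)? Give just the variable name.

Ratios: row 1 (x1): (11/5)/(1/5) = 11; row 2 (x3): 2/1 = 2.
Minimum ratio 2 is in the x3 row, so x3 leaves.

x3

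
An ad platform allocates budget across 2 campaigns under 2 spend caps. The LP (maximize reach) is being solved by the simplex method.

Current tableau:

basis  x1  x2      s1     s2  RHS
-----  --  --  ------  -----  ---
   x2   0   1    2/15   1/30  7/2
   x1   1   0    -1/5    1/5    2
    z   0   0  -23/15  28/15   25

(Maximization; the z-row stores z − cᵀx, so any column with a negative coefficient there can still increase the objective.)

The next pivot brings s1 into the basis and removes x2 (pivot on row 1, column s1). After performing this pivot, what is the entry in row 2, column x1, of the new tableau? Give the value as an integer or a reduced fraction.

1

Pivot element is row 1, column s1: 2/15.
Normalize row 1: new (row 1, x1) = 0/(2/15) = 0.
row 2 ← row 2 − (-1/5)·(new row 1): 1 − (-1/5)·0 = 1.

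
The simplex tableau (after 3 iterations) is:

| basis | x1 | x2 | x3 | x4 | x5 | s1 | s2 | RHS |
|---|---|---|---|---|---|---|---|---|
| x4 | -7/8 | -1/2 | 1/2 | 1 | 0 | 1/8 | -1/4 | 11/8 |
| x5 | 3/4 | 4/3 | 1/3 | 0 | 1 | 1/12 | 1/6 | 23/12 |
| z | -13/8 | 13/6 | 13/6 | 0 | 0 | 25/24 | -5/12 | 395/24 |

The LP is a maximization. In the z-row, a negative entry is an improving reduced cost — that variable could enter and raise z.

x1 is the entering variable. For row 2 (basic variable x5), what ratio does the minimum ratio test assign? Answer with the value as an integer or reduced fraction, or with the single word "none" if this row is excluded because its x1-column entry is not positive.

23/9

Ratio = RHS / (x1 entry) = (23/12) / (3/4) = 23/9.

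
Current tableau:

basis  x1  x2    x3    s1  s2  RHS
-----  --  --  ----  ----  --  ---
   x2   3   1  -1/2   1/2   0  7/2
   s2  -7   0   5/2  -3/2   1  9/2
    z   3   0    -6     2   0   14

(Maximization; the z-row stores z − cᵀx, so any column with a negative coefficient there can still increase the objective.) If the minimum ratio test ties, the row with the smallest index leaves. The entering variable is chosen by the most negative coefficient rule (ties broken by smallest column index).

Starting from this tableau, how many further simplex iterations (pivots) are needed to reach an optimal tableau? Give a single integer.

pivot: x3 in, s2 out → z = 124/5
pivot: x1 in, x2 out → z = 251/4
No improving column remains; optimal.

2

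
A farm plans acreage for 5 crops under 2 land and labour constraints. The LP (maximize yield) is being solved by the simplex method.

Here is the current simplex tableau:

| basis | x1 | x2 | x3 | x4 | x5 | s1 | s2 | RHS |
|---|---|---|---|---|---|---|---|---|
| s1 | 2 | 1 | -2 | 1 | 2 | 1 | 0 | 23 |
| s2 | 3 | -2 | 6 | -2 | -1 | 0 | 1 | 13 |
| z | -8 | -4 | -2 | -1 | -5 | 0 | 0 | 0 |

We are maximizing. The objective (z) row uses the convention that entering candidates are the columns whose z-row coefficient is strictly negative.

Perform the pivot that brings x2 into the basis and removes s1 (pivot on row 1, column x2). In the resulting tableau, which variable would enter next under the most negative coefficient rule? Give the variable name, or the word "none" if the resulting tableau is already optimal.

Pivot element 1. New z-row = old z-row − (-4)·(row 1/1).
Updated z-row coefficients: x1: 0, x2: 0, x3: -10, x4: 3, x5: 3, s1: 4, s2: 0.
The most negative is -10 in column x3, so x3 would enter next.

x3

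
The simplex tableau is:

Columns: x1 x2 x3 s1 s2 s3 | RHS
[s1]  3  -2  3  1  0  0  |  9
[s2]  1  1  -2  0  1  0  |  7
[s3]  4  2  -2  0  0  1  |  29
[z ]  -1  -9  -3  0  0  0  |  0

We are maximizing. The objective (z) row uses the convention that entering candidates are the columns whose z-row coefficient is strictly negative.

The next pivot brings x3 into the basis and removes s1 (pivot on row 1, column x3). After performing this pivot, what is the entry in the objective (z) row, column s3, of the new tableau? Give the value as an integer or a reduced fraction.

0

Pivot element is row 1, column x3: 3.
Normalize row 1: new (row 1, s3) = 0/3 = 0.
z-row ← z-row − (-3)·(new row 1): 0 − (-3)·0 = 0.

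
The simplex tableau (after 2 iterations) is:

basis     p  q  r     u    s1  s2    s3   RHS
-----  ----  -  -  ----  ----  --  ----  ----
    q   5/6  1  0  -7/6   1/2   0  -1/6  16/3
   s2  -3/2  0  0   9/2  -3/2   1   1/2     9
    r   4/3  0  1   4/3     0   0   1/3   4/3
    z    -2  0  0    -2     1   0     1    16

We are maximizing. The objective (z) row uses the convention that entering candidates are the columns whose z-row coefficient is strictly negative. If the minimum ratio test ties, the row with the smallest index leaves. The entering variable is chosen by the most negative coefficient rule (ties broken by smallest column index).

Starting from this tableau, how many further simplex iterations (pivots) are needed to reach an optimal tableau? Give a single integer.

1

pivot: p in, r out → z = 18
No improving column remains; optimal.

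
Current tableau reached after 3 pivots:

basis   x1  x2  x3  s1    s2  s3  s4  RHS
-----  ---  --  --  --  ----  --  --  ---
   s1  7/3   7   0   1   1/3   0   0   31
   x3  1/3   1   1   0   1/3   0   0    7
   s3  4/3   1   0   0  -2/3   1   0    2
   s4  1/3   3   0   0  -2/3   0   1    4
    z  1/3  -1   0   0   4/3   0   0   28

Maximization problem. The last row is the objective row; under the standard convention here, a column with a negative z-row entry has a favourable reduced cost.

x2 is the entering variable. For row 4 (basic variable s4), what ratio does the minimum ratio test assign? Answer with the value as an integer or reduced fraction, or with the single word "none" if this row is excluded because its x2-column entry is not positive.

Ratio = RHS / (x2 entry) = 4 / 3 = 4/3.

4/3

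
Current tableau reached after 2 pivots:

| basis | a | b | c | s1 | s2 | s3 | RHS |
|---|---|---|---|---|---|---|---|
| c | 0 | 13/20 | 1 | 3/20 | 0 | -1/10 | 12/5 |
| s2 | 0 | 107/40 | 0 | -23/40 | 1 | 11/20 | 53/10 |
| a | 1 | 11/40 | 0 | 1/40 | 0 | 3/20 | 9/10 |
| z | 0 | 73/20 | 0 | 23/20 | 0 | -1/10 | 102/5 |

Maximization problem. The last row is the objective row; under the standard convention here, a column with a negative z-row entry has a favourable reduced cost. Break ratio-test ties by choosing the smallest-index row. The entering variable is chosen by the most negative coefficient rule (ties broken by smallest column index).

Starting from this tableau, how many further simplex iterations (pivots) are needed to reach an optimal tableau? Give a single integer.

pivot: s3 in, a out → z = 21
No improving column remains; optimal.

1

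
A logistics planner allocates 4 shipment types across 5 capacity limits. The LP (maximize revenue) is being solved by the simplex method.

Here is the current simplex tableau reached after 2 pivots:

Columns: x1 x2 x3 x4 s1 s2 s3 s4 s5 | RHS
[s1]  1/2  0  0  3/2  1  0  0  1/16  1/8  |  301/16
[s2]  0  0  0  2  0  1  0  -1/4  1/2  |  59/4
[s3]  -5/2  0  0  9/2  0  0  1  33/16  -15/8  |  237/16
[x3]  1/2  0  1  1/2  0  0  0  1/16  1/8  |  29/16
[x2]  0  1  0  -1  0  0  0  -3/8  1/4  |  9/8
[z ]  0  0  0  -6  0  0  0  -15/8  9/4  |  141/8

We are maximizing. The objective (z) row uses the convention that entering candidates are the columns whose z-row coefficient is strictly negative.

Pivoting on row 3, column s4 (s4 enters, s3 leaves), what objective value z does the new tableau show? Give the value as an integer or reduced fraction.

Minimum ratio for s4: (237/16)/(33/16) = 79/11.
z changes by −(z-row coeff of s4)·ratio = −(-15/8)·(79/11) = 1185/88.
New z = 141/8 + (1185/88) = 342/11.

342/11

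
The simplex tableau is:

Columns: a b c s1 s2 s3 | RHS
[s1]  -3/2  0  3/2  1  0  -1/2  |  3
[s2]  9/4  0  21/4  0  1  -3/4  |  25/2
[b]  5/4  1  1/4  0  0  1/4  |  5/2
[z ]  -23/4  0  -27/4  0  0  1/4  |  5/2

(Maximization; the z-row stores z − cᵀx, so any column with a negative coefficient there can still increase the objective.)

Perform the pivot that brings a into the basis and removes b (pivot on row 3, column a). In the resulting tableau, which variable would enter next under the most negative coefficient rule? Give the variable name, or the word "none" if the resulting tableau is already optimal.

c

Pivot element 5/4. New z-row = old z-row − (-23/4)·(row 3/(5/4)).
Updated z-row coefficients: a: 0, b: 23/5, c: -28/5, s1: 0, s2: 0, s3: 7/5.
The most negative is -28/5 in column c, so c would enter next.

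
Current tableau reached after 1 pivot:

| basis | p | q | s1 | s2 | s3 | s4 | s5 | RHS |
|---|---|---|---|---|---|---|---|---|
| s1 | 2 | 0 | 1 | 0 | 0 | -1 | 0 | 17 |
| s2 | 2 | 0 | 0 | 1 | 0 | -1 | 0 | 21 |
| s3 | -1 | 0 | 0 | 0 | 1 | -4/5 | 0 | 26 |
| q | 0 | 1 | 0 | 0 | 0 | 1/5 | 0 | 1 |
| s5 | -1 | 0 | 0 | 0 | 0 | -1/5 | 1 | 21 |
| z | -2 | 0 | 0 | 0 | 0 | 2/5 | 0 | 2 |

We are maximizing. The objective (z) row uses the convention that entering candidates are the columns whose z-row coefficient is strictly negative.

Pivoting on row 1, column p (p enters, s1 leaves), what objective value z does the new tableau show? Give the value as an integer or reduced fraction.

19

Minimum ratio for p: 17/2 = 17/2.
z changes by −(z-row coeff of p)·ratio = −(-2)·(17/2) = 17.
New z = 2 + 17 = 19.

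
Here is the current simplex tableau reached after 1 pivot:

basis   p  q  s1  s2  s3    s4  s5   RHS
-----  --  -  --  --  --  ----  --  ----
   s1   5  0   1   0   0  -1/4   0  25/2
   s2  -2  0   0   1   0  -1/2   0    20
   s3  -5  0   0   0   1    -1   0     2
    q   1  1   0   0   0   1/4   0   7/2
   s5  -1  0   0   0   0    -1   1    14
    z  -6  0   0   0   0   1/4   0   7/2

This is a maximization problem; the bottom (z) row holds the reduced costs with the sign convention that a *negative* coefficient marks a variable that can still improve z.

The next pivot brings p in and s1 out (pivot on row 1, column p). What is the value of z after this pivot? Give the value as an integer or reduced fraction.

37/2

Minimum ratio for p: (25/2)/5 = 5/2.
z changes by −(z-row coeff of p)·ratio = −(-6)·(5/2) = 15.
New z = 7/2 + 15 = 37/2.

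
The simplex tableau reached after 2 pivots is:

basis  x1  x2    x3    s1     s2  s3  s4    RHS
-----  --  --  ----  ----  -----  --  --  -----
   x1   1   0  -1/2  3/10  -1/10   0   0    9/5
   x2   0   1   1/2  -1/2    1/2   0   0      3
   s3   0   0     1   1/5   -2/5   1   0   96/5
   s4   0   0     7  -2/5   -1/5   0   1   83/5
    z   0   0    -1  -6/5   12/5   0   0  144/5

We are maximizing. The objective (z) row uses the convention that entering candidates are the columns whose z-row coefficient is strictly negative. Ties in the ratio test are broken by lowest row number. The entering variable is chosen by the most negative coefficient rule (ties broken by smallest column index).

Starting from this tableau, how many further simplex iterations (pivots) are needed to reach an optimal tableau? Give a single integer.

pivot: s1 in, x1 out → z = 36
pivot: x3 in, s4 out → z = 45
No improving column remains; optimal.

2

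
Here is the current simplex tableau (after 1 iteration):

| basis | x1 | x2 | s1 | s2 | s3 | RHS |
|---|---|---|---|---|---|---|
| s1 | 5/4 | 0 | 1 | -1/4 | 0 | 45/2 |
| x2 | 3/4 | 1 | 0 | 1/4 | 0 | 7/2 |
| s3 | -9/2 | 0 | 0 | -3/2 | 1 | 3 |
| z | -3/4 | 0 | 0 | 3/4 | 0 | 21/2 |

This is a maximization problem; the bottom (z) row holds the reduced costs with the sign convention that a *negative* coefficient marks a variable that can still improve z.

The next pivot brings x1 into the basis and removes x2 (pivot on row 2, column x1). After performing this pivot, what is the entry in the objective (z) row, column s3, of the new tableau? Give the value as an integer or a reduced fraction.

Pivot element is row 2, column x1: 3/4.
Normalize row 2: new (row 2, s3) = 0/(3/4) = 0.
z-row ← z-row − (-3/4)·(new row 2): 0 − (-3/4)·0 = 0.

0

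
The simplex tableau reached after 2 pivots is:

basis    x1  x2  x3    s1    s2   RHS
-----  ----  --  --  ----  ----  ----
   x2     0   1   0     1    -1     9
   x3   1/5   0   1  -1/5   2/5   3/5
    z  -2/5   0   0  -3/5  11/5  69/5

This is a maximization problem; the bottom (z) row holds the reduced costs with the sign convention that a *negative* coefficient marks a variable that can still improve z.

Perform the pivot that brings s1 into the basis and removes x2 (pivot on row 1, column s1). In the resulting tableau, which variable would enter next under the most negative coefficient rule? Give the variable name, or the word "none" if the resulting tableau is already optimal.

x1

Pivot element 1. New z-row = old z-row − (-3/5)·(row 1/1).
Updated z-row coefficients: x1: -2/5, x2: 3/5, x3: 0, s1: 0, s2: 8/5.
The most negative is -2/5 in column x1, so x1 would enter next.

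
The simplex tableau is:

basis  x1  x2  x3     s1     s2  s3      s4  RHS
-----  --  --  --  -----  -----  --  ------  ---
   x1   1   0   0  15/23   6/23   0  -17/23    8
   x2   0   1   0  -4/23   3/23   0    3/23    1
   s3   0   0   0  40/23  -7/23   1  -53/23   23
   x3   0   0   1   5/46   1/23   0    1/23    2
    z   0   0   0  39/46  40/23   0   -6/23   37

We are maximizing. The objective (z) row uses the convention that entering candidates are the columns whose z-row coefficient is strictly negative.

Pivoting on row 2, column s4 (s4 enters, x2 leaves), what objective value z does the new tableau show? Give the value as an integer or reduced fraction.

39

Minimum ratio for s4: 1/(3/23) = 23/3.
z changes by −(z-row coeff of s4)·ratio = −(-6/23)·(23/3) = 2.
New z = 37 + 2 = 39.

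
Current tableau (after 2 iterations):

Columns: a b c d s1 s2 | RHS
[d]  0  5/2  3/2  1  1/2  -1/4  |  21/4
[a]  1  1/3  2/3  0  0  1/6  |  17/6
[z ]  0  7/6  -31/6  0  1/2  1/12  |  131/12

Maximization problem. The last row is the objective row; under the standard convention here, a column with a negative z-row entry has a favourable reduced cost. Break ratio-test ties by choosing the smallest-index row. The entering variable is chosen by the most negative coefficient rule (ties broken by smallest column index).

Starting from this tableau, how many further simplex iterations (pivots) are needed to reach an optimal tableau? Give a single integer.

pivot: c in, d out → z = 29
pivot: s2 in, a out → z = 152/5
No improving column remains; optimal.

2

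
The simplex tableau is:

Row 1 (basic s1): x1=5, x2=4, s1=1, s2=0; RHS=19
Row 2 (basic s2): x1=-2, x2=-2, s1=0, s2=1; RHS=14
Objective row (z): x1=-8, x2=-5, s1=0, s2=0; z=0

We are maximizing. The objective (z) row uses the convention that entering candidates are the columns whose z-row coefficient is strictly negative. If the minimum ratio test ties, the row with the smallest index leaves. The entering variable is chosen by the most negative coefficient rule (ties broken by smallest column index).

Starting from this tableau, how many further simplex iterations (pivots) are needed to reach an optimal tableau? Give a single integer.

1

pivot: x1 in, s1 out → z = 152/5
No improving column remains; optimal.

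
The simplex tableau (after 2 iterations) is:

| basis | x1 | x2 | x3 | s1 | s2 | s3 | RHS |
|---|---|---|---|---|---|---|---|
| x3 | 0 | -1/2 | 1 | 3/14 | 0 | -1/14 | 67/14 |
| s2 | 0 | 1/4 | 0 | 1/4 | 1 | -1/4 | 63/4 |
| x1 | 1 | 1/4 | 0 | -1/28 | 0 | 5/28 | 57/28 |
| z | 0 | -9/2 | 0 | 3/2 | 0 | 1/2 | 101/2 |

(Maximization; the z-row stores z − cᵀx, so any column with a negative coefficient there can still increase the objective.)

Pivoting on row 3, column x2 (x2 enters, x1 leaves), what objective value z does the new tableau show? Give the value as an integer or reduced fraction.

610/7

Minimum ratio for x2: (57/28)/(1/4) = 57/7.
z changes by −(z-row coeff of x2)·ratio = −(-9/2)·(57/7) = 513/14.
New z = 101/2 + (513/14) = 610/7.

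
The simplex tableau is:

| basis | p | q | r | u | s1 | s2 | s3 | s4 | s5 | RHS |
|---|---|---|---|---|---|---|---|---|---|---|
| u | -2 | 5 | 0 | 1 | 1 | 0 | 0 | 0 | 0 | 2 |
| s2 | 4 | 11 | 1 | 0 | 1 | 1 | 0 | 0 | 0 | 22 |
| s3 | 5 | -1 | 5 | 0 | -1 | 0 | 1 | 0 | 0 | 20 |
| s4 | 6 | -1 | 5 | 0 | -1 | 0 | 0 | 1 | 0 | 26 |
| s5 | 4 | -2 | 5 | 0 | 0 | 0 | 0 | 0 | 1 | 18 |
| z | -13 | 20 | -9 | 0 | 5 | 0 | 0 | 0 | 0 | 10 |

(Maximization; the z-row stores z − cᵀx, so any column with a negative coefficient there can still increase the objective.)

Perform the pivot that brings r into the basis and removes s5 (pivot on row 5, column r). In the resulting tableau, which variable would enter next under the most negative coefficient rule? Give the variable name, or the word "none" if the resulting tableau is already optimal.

Pivot element 5. New z-row = old z-row − (-9)·(row 5/5).
Updated z-row coefficients: p: -29/5, q: 82/5, r: 0, u: 0, s1: 5, s2: 0, s3: 0, s4: 0, s5: 9/5.
The most negative is -29/5 in column p, so p would enter next.

p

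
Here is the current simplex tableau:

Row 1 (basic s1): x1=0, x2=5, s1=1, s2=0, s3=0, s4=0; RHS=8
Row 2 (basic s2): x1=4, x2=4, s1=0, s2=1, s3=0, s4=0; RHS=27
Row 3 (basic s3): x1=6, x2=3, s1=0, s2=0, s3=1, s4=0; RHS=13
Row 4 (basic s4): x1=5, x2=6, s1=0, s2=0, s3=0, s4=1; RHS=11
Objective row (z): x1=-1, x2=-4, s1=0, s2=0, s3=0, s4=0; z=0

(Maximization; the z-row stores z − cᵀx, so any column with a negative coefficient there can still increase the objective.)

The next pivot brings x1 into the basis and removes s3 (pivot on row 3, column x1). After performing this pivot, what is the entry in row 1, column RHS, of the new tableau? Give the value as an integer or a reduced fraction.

8

Pivot element is row 3, column x1: 6.
Normalize row 3: new (row 3, RHS) = 13/6 = 13/6.
row 1 ← row 1 − 0·(new row 3): 8 − 0·(13/6) = 8.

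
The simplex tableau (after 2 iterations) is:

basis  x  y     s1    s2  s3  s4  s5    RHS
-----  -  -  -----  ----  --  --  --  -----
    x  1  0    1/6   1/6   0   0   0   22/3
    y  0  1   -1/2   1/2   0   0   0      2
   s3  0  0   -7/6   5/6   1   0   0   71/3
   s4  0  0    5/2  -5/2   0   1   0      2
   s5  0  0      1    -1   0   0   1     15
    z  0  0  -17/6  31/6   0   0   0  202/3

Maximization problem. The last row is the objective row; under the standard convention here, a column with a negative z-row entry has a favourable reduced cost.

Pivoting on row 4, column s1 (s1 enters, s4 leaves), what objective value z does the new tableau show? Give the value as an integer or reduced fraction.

Minimum ratio for s1: 2/(5/2) = 4/5.
z changes by −(z-row coeff of s1)·ratio = −(-17/6)·(4/5) = 34/15.
New z = 202/3 + (34/15) = 348/5.

348/5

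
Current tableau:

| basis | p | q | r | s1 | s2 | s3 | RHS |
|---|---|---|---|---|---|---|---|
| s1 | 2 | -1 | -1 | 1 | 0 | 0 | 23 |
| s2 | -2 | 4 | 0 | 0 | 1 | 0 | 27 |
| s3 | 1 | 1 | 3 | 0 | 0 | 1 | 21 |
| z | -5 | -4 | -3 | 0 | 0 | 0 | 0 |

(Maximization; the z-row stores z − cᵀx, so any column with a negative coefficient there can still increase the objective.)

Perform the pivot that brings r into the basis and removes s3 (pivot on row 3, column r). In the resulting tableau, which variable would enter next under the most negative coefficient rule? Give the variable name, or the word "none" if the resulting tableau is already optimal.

p

Pivot element 3. New z-row = old z-row − (-3)·(row 3/3).
Updated z-row coefficients: p: -4, q: -3, r: 0, s1: 0, s2: 0, s3: 1.
The most negative is -4 in column p, so p would enter next.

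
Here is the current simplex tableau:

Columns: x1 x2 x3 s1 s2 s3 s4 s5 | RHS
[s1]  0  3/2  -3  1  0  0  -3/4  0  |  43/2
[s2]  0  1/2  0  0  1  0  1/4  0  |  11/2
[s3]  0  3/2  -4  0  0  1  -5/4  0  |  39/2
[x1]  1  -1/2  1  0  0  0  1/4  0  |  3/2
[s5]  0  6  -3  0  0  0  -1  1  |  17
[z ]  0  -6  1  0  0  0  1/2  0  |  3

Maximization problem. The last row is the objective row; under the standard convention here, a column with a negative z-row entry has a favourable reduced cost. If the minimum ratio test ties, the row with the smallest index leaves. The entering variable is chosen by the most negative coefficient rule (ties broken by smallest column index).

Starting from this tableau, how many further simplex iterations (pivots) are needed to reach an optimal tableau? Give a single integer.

pivot: x2 in, s5 out → z = 20
pivot: x3 in, x1 out → z = 250/9
pivot: s4 in, s2 out → z = 142/5
No improving column remains; optimal.

3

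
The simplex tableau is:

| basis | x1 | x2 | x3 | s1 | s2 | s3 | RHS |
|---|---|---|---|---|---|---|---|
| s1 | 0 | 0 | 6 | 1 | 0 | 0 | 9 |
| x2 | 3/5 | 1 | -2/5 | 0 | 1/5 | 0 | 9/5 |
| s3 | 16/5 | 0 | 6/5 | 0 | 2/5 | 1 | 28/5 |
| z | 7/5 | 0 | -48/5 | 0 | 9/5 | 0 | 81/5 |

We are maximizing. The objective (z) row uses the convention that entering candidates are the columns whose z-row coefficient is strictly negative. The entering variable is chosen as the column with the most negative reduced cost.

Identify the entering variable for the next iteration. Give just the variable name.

x3

Objective-row coefficients: x1: 7/5, x2: 0, x3: -48/5, s1: 0, s2: 9/5, s3: 0.
The most negative is -48/5 in column x3, so x3 enters.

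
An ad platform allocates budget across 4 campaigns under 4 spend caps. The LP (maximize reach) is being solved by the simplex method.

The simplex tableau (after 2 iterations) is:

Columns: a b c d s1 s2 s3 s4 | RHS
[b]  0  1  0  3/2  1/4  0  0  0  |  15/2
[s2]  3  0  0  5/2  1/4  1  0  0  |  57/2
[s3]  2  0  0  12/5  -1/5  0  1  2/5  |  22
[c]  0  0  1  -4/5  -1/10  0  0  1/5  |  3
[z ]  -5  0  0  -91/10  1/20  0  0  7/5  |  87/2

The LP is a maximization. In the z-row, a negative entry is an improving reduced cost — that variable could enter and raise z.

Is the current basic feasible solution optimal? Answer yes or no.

no

Column a has objective-row coefficient -5, which is negative; an improving pivot exists, so not yet optimal.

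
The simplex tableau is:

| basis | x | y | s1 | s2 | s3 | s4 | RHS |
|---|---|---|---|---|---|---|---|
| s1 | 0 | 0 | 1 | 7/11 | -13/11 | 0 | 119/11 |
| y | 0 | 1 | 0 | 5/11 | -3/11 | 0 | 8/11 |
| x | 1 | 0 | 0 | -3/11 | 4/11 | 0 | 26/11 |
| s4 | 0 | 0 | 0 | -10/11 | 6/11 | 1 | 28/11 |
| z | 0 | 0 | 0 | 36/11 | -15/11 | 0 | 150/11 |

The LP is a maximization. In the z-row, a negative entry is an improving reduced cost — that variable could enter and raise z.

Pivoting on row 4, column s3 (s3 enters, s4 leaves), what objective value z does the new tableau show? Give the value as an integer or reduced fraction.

Minimum ratio for s3: (28/11)/(6/11) = 14/3.
z changes by −(z-row coeff of s3)·ratio = −(-15/11)·(14/3) = 70/11.
New z = 150/11 + (70/11) = 20.

20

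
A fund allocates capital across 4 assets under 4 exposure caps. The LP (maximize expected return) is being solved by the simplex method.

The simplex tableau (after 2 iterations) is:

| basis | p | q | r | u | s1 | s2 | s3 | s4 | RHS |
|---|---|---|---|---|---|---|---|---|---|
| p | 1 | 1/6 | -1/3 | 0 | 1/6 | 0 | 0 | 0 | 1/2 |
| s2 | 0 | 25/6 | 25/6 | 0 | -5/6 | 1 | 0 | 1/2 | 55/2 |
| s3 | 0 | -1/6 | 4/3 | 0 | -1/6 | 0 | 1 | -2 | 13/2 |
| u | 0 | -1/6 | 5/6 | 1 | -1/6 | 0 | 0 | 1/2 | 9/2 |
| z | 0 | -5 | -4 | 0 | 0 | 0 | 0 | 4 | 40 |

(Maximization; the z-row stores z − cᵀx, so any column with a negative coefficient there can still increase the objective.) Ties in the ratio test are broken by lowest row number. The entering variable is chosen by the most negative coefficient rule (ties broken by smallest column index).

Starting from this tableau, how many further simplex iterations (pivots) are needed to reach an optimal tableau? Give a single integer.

3

pivot: q in, p out → z = 55
pivot: r in, s2 out → z = 359/5
pivot: s1 in, s3 out → z = 161/2
No improving column remains; optimal.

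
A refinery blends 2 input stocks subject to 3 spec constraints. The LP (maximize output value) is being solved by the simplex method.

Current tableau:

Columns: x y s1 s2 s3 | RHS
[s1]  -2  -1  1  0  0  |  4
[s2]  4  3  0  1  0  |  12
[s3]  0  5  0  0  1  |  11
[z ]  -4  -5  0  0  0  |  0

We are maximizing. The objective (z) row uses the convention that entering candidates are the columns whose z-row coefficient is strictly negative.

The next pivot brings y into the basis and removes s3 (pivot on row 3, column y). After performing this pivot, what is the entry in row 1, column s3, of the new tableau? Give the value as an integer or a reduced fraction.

Pivot element is row 3, column y: 5.
Normalize row 3: new (row 3, s3) = 1/5 = 1/5.
row 1 ← row 1 − (-1)·(new row 3): 0 − (-1)·(1/5) = 1/5.

1/5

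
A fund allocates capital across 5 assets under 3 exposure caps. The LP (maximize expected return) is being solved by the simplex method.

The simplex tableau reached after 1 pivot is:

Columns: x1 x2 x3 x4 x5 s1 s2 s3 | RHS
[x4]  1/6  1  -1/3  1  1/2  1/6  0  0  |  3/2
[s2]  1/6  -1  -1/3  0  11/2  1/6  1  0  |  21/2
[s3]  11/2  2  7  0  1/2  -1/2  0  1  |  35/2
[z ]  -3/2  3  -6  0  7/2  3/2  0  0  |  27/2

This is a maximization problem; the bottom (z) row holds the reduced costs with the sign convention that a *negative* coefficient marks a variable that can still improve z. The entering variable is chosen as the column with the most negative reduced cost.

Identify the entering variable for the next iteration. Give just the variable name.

x3

Objective-row coefficients: x1: -3/2, x2: 3, x3: -6, x4: 0, x5: 7/2, s1: 3/2, s2: 0, s3: 0.
The most negative is -6 in column x3, so x3 enters.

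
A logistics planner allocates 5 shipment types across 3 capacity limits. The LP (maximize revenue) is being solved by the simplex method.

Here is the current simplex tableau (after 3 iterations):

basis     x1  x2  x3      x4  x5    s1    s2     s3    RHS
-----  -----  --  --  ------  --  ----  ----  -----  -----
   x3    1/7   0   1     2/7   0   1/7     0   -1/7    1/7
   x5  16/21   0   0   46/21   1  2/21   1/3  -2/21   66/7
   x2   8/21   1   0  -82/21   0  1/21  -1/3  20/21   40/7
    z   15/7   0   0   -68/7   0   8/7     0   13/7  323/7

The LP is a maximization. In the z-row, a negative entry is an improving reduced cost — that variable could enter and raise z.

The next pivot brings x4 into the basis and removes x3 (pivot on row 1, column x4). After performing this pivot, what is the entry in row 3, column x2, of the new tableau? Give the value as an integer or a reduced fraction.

1

Pivot element is row 1, column x4: 2/7.
Normalize row 1: new (row 1, x2) = 0/(2/7) = 0.
row 3 ← row 3 − (-82/21)·(new row 1): 1 − (-82/21)·0 = 1.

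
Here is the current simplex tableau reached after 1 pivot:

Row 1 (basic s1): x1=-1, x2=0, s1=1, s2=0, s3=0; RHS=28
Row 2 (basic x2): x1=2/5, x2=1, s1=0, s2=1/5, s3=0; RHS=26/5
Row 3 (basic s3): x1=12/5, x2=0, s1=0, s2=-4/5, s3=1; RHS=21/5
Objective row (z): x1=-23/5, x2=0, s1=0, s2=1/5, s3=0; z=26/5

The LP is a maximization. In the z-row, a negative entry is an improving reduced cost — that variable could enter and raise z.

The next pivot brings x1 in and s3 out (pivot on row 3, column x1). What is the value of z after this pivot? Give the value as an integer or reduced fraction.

53/4

Minimum ratio for x1: (21/5)/(12/5) = 7/4.
z changes by −(z-row coeff of x1)·ratio = −(-23/5)·(7/4) = 161/20.
New z = 26/5 + (161/20) = 53/4.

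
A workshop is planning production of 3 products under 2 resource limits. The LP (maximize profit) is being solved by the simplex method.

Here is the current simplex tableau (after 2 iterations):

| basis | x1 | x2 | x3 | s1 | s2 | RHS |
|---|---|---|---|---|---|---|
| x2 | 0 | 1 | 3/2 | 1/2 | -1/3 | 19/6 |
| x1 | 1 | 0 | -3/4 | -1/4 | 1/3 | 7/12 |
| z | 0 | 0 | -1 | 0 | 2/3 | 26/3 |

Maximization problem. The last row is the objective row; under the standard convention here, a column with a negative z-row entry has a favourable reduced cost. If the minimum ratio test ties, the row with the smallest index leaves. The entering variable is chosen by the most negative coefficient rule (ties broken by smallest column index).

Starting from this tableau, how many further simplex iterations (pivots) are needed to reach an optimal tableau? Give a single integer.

1

pivot: x3 in, x2 out → z = 97/9
No improving column remains; optimal.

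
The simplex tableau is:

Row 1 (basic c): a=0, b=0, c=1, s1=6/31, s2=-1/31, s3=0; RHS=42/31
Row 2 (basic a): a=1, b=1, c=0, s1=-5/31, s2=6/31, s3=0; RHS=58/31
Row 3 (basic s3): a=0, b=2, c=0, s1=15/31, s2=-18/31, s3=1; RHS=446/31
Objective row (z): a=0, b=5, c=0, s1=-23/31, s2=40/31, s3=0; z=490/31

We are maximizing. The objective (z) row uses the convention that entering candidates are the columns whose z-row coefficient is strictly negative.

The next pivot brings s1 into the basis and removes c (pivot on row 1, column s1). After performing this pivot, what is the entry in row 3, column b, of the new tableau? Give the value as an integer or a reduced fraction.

Pivot element is row 1, column s1: 6/31.
Normalize row 1: new (row 1, b) = 0/(6/31) = 0.
row 3 ← row 3 − (15/31)·(new row 1): 2 − (15/31)·0 = 2.

2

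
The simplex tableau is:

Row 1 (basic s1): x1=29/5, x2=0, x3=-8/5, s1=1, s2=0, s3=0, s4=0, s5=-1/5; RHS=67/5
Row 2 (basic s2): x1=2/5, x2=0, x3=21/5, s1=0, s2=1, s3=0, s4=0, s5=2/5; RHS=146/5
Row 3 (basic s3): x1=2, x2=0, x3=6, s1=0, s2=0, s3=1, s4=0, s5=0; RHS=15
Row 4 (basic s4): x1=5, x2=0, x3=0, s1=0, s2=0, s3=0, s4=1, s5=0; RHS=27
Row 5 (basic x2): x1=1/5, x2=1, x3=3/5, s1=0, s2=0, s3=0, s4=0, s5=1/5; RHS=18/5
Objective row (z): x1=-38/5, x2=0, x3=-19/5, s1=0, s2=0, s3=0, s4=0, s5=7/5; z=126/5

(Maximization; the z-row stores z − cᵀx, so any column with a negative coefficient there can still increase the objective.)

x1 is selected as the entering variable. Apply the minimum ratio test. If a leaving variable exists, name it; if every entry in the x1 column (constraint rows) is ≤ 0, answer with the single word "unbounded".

s1

Ratios: row 1 (s1): (67/5)/(29/5) = 67/29; row 2 (s2): (146/5)/(2/5) = 73; row 3 (s3): 15/2 = 15/2; row 4 (s4): 27/5 = 27/5; row 5 (x2): (18/5)/(1/5) = 18.
Minimum ratio is in the s1 row, so s1 leaves.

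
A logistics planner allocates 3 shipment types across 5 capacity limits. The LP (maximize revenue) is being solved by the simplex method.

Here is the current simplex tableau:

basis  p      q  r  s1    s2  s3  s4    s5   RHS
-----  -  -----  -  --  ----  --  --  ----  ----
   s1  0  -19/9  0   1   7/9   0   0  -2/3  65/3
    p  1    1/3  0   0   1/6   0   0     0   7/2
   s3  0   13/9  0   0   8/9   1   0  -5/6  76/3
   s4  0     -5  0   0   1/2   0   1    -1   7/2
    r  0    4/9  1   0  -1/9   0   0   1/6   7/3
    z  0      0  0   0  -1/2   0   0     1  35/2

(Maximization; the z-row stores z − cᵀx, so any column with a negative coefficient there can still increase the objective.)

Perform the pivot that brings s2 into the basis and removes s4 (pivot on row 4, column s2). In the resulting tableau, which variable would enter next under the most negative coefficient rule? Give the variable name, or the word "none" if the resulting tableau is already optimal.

Pivot element 1/2. New z-row = old z-row − (-1/2)·(row 4/(1/2)).
Updated z-row coefficients: p: 0, q: -5, r: 0, s1: 0, s2: 0, s3: 0, s4: 1, s5: 0.
The most negative is -5 in column q, so q would enter next.

q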